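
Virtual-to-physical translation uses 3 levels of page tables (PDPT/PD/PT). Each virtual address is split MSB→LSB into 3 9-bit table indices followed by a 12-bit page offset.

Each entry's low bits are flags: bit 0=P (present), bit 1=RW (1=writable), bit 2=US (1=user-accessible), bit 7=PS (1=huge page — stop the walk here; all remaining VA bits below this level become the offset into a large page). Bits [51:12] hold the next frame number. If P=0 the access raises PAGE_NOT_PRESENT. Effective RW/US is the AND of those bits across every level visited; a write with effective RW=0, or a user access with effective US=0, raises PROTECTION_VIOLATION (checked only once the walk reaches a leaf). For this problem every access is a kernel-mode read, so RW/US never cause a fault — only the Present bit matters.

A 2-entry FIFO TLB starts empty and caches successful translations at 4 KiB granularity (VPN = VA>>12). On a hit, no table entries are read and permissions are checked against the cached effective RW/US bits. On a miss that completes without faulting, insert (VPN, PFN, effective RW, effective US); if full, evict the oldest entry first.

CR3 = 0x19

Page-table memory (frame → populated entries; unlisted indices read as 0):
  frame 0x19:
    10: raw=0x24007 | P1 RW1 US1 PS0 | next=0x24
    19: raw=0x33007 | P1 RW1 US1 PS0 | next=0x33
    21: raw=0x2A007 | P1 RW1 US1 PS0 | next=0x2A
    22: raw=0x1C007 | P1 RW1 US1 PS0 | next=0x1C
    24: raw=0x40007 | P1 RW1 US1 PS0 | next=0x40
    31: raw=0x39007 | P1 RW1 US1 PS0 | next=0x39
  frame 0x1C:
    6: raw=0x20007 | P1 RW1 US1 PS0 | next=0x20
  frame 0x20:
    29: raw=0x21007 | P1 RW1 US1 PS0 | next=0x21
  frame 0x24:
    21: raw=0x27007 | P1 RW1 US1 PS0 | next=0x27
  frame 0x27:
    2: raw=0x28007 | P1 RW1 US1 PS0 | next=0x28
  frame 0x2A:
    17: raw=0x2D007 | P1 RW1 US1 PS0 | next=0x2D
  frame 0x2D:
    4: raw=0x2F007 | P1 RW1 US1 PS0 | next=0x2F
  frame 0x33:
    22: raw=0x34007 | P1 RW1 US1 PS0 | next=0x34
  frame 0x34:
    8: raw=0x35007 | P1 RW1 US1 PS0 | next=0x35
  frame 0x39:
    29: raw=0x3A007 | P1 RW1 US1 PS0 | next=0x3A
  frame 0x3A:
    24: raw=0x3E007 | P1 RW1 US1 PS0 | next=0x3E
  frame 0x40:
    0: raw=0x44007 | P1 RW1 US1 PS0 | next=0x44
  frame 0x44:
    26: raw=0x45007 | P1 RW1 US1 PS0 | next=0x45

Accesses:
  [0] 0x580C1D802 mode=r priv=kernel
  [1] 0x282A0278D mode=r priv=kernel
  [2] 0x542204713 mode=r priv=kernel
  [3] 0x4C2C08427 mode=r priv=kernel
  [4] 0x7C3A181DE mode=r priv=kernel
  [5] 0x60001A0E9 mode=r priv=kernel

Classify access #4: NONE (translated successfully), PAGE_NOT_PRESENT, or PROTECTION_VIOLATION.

Per-access translation:
#0 VA=0x580C1D802 (r,kernel):
  lvl0: tbl 0x19, slot 22 ⇒ 0x1C007 (P1/RW1/US1/PS0)
  lvl1: tbl 0x1C, slot 6 ⇒ 0x20007 (P1/RW1/US1/PS0)
  lvl2: tbl 0x20, slot 29 ⇒ 0x21007 (P1/RW1/US1/PS0)
  ✓ 0x21802  — 3 lookups
#1 VA=0x282A0278D (r,kernel):
  lvl0: tbl 0x19, slot 10 ⇒ 0x24007 (P1/RW1/US1/PS0)
  lvl1: tbl 0x24, slot 21 ⇒ 0x27007 (P1/RW1/US1/PS0)
  lvl2: tbl 0x27, slot 2 ⇒ 0x28007 (P1/RW1/US1/PS0)
  ✓ 0x2878D  — 3 lookups
#2 VA=0x542204713 (r,kernel):
  lvl0: tbl 0x19, slot 21 ⇒ 0x2A007 (P1/RW1/US1/PS0)
  lvl1: tbl 0x2A, slot 17 ⇒ 0x2D007 (P1/RW1/US1/PS0)
  lvl2: tbl 0x2D, slot 4 ⇒ 0x2F007 (P1/RW1/US1/PS0)
  ✓ 0x2F713  — 3 lookups
#3 VA=0x4C2C08427 (r,kernel):
  lvl0: tbl 0x19, slot 19 ⇒ 0x33007 (P1/RW1/US1/PS0)
  lvl1: tbl 0x33, slot 22 ⇒ 0x34007 (P1/RW1/US1/PS0)
  lvl2: tbl 0x34, slot 8 ⇒ 0x35007 (P1/RW1/US1/PS0)
  ✓ 0x35427  — 3 lookups
#4 VA=0x7C3A181DE (r,kernel):
  lvl0: tbl 0x19, slot 31 ⇒ 0x39007 (P1/RW1/US1/PS0)
  lvl1: tbl 0x39, slot 29 ⇒ 0x3A007 (P1/RW1/US1/PS0)
  lvl2: tbl 0x3A, slot 24 ⇒ 0x3E007 (P1/RW1/US1/PS0)
  ✓ 0x3E1DE  — 3 lookups
#5 VA=0x60001A0E9 (r,kernel):
  lvl0: tbl 0x19, slot 24 ⇒ 0x40007 (P1/RW1/US1/PS0)
  lvl1: tbl 0x40, slot 0 ⇒ 0x44007 (P1/RW1/US1/PS0)
  lvl2: tbl 0x44, slot 26 ⇒ 0x45007 (P1/RW1/US1/PS0)
  ✓ 0x450E9  — 3 lookups

Access #4 fault: NONE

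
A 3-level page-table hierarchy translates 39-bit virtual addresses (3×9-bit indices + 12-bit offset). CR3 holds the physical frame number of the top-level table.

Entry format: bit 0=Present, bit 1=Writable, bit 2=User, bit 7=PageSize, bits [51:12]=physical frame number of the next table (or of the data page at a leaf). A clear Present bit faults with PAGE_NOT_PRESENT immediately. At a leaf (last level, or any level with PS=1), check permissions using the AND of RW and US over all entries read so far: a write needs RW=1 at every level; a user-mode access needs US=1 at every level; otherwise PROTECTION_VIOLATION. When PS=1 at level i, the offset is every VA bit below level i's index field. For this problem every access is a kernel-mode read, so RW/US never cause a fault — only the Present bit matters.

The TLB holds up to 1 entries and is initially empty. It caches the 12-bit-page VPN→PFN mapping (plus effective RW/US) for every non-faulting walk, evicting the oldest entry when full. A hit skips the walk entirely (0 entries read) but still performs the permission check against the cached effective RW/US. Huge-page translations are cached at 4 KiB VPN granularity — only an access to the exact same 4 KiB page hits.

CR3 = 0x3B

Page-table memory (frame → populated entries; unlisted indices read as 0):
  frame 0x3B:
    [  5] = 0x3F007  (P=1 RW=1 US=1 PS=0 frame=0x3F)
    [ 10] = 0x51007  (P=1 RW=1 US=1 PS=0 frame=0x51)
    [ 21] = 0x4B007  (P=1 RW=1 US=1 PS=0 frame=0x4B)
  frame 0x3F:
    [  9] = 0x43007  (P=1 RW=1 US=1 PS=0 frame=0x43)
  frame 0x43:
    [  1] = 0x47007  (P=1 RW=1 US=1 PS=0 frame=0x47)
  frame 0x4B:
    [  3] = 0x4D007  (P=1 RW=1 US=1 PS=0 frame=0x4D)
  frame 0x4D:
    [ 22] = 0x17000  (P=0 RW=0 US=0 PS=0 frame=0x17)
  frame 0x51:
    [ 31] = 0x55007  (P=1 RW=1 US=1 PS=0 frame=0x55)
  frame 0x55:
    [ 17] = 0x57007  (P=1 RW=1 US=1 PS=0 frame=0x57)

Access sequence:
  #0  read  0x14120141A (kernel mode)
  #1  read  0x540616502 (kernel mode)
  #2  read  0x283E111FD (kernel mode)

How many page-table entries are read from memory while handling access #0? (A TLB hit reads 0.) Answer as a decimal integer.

Trace:
#0 VA=0x14120141A (r,kernel):
  L0: frame=0x3B idx=5 entry=0x3F007 [P=1 RW=1 US=1 PS=0]
  L1: frame=0x3F idx=9 entry=0x43007 [P=1 RW=1 US=1 PS=0]
  L2: frame=0x43 idx=1 entry=0x47007 [P=1 RW=1 US=1 PS=0]
  ✓ 0x4741A  — 3 lookups
#1 VA=0x540616502 (r,kernel):
  L0: frame=0x3B idx=21 entry=0x4B007 [P=1 RW=1 US=1 PS=0]
  L1: frame=0x4B idx=3 entry=0x4D007 [P=1 RW=1 US=1 PS=0]
  L2: frame=0x4D idx=22 entry=0x17000 [P=0 RW=0 US=0 PS=0]
  ⇒ fault: PAGE_NOT_PRESENT  — 3 lookups
#2 VA=0x283E111FD (r,kernel):
  L0: frame=0x3B idx=10 entry=0x51007 [P=1 RW=1 US=1 PS=0]
  L1: frame=0x51 idx=31 entry=0x55007 [P=1 RW=1 US=1 PS=0]
  L2: frame=0x55 idx=17 entry=0x57007 [P=1 RW=1 US=1 PS=0]
  ✓ 0x571FD  — 3 lookups

Entries read for #0: 3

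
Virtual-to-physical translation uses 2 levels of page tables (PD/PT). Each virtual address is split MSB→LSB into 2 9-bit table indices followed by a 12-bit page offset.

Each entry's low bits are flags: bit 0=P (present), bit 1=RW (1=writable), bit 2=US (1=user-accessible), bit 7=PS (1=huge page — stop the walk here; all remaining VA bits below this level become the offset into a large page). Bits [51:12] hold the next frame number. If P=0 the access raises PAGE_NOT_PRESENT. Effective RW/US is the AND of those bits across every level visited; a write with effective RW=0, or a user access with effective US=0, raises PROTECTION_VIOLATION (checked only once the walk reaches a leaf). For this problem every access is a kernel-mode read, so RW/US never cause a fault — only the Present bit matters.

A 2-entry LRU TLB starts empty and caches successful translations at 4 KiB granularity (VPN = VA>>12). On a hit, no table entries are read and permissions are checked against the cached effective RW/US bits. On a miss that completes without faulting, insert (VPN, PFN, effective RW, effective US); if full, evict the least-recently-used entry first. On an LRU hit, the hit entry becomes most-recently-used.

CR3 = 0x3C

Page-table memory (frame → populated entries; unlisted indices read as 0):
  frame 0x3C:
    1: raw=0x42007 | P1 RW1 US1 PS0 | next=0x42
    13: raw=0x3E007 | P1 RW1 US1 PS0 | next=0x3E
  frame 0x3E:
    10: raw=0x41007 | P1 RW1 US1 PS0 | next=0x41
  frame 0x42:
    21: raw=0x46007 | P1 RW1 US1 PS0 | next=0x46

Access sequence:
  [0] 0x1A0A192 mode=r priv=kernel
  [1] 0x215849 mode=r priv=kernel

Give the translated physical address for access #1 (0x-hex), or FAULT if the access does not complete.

Per-access translation:
#0 VA=0x1A0A192 (r,kernel):
  lvl0: tbl 0x3C, slot 13 ⇒ 0x3E007 (P1/RW1/US1/PS0)
  lvl1: tbl 0x3E, slot 10 ⇒ 0x41007 (P1/RW1/US1/PS0)
  ✓ 0x41192  — 2 lookups
#1 VA=0x215849 (r,kernel):
  lvl0: tbl 0x3C, slot 1 ⇒ 0x42007 (P1/RW1/US1/PS0)
  lvl1: tbl 0x42, slot 21 ⇒ 0x46007 (P1/RW1/US1/PS0)
  ✓ 0x46849  — 2 lookups

Access #1 PA: 0x46849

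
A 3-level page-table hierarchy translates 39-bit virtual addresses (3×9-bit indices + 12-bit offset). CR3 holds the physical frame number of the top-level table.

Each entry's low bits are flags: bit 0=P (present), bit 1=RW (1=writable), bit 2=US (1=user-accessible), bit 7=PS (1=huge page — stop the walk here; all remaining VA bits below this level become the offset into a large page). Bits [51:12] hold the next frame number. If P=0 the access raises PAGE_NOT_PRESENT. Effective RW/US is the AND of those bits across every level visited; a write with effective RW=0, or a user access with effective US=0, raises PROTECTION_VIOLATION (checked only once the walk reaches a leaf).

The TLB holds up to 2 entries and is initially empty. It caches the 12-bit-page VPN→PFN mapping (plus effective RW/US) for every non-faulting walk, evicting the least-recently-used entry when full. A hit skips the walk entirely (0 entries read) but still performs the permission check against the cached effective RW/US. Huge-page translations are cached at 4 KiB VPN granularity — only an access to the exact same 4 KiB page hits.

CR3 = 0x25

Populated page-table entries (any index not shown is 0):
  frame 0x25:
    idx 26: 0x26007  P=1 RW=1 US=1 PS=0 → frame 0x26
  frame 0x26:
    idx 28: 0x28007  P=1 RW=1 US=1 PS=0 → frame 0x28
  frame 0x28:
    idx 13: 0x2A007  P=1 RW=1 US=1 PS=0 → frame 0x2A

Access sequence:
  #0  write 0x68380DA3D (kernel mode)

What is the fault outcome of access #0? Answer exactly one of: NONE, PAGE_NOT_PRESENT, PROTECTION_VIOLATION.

Walk each access:
#0 VA=0x68380DA3D (w,kernel):
  lvl0: tbl 0x25, slot 26 ⇒ 0x26007 (P1/RW1/US1/PS0)
  lvl1: tbl 0x26, slot 28 ⇒ 0x28007 (P1/RW1/US1/PS0)
  lvl2: tbl 0x28, slot 13 ⇒ 0x2A007 (P1/RW1/US1/PS0)
  ✓ 0x2AA3D  — 3 lookups

Access #0 fault: NONE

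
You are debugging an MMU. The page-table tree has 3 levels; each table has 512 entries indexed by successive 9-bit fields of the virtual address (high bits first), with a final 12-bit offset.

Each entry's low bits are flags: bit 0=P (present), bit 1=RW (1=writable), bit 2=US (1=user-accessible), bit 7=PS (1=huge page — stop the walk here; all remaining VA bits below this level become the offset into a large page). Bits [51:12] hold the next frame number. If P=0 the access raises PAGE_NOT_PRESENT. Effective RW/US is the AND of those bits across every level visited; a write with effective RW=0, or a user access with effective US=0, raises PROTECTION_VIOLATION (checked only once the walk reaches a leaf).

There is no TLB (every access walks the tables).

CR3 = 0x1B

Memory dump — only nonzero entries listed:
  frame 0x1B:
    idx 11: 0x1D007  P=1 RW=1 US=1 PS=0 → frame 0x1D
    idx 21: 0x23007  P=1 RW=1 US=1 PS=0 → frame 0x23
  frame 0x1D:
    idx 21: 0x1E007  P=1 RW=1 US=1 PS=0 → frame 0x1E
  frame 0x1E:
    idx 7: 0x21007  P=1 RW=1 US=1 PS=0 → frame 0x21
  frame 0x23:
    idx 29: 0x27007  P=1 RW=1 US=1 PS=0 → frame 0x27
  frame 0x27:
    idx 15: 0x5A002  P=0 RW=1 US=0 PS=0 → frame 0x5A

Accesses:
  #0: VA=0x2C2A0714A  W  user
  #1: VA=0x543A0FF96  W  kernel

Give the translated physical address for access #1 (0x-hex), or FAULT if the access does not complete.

Walk each access:
#0 VA=0x2C2A0714A (w,user):
  [0] read 0x1B idx=11: raw=0x1D007 flags P=1 W=1 U=1 S=0
  [1] read 0x1D idx=21: raw=0x1E007 flags P=1 W=1 U=1 S=0
  [2] read 0x1E idx=7: raw=0x21007 flags P=1 W=1 U=1 S=0
  ⇒ phys 0x2114A  [3 reads]
#1 VA=0x543A0FF96 (w,kernel):
  [0] read 0x1B idx=21: raw=0x23007 flags P=1 W=1 U=1 S=0
  [1] read 0x23 idx=29: raw=0x27007 flags P=1 W=1 U=1 S=0
  [2] read 0x27 idx=15: raw=0x5A002 flags P=0 W=1 U=0 S=0
  → PAGE_NOT_PRESENT  (3 entries read)

Access #1 PA: FAULT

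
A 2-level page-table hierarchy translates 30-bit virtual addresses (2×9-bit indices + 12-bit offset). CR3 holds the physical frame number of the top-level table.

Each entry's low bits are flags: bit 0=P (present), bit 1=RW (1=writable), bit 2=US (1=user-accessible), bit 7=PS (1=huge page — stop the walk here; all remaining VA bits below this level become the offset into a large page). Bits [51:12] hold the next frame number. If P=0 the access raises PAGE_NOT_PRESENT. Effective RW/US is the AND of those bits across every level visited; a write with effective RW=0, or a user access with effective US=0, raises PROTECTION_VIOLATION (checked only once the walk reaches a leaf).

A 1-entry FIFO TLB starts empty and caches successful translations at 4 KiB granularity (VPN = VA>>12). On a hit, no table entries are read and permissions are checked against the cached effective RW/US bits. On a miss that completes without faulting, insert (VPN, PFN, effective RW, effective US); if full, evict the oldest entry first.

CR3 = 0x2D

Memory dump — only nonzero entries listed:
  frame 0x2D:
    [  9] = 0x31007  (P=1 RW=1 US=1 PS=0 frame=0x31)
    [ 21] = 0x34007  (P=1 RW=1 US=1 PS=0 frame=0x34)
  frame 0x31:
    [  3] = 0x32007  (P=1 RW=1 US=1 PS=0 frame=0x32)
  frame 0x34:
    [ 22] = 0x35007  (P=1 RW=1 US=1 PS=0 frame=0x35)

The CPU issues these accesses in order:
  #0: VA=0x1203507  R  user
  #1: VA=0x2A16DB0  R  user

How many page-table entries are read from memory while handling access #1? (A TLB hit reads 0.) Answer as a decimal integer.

Walk each access:
#0 VA=0x1203507 (r,user):
  L0 @0x2D[9] → 0x31007  P=1,RW=1,US=1,PS=0
  L1 @0x31[3] → 0x32007  P=1,RW=1,US=1,PS=0
  ✓ 0x32507  — 2 lookups
#1 VA=0x2A16DB0 (r,user):
  L0 @0x2D[21] → 0x34007  P=1,RW=1,US=1,PS=0
  L1 @0x34[22] → 0x35007  P=1,RW=1,US=1,PS=0
  ✓ 0x35DB0  — 2 lookups

Entries read for #1: 2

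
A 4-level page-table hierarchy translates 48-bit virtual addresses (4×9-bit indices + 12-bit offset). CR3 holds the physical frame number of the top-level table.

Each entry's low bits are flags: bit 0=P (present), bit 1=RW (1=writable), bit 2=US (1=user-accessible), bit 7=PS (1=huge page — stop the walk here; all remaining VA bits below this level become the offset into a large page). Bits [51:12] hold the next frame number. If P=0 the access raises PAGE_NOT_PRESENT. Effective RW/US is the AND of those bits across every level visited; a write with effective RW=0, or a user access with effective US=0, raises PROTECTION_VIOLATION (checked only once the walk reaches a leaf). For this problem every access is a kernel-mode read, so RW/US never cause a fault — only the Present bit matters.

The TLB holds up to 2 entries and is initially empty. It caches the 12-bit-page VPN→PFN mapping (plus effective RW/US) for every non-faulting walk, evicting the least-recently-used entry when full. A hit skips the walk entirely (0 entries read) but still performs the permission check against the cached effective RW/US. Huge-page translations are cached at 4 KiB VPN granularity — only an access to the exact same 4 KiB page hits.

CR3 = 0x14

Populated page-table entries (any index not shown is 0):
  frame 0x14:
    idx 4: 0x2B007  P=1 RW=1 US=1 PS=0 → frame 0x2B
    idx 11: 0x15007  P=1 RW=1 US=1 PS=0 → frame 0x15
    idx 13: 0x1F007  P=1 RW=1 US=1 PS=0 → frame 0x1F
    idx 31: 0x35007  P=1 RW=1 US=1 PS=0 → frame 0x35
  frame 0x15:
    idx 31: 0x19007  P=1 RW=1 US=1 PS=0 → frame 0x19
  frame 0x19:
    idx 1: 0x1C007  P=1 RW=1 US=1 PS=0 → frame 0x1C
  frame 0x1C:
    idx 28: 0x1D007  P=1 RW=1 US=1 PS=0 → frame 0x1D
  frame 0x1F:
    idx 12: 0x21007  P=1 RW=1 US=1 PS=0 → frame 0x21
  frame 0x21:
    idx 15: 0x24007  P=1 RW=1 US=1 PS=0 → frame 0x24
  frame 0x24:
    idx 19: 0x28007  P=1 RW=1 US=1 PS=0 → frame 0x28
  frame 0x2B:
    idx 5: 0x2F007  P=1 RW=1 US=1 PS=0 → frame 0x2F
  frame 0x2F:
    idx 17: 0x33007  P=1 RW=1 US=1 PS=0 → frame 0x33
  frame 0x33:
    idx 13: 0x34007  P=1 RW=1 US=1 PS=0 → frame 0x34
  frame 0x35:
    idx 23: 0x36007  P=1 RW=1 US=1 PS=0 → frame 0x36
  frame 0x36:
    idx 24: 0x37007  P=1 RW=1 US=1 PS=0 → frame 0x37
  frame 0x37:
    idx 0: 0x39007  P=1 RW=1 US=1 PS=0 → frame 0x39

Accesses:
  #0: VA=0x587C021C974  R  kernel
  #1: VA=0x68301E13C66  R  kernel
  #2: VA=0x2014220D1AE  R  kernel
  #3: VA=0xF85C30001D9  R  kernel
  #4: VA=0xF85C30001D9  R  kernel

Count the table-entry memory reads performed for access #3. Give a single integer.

Walk each access:
#0 VA=0x587C021C974 (r,kernel):
  L0 @0x14[11] → 0x15007  P=1,RW=1,US=1,PS=0
  L1 @0x15[31] → 0x19007  P=1,RW=1,US=1,PS=0
  L2 @0x19[1] → 0x1C007  P=1,RW=1,US=1,PS=0
  L3 @0x1C[28] → 0x1D007  P=1,RW=1,US=1,PS=0
  ⇒ phys 0x1D974  [4 reads]
#1 VA=0x68301E13C66 (r,kernel):
  L0 @0x14[13] → 0x1F007  P=1,RW=1,US=1,PS=0
  L1 @0x1F[12] → 0x21007  P=1,RW=1,US=1,PS=0
  L2 @0x21[15] → 0x24007  P=1,RW=1,US=1,PS=0
  L3 @0x24[19] → 0x28007  P=1,RW=1,US=1,PS=0
  ⇒ phys 0x28C66  [4 reads]
#2 VA=0x2014220D1AE (r,kernel):
  L0 @0x14[4] → 0x2B007  P=1,RW=1,US=1,PS=0
  L1 @0x2B[5] → 0x2F007  P=1,RW=1,US=1,PS=0
  L2 @0x2F[17] → 0x33007  P=1,RW=1,US=1,PS=0
  L3 @0x33[13] → 0x34007  P=1,RW=1,US=1,PS=0
  ⇒ phys 0x341AE  [4 reads]
#3 VA=0xF85C30001D9 (r,kernel):
  L0 @0x14[31] → 0x35007  P=1,RW=1,US=1,PS=0
  L1 @0x35[23] → 0x36007  P=1,RW=1,US=1,PS=0
  L2 @0x36[24] → 0x37007  P=1,RW=1,US=1,PS=0
  L3 @0x37[0] → 0x39007  P=1,RW=1,US=1,PS=0
  ⇒ phys 0x391D9  [4 reads]
#4 VA=0xF85C30001D9 (r,kernel):
  TLB hit vpn=0xF85C3000 → PA=0x391D9

Entries read for #3: 4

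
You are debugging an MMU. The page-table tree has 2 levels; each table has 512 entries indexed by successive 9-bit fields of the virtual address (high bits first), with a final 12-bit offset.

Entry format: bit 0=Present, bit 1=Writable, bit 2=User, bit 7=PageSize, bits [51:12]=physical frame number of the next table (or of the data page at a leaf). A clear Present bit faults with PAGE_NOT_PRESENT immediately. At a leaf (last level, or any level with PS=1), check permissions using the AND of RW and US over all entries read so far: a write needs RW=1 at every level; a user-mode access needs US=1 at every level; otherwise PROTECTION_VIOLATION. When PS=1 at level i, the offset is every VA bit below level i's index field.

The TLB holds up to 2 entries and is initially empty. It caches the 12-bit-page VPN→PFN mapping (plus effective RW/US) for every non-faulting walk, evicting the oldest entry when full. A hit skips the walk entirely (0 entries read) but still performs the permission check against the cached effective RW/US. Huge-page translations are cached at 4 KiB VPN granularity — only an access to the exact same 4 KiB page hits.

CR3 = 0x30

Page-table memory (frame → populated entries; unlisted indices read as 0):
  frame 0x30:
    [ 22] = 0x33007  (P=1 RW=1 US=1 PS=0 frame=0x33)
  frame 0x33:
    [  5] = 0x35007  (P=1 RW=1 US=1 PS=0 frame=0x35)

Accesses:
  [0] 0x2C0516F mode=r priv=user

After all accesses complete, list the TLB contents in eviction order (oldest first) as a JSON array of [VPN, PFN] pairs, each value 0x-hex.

Walk each access:
#0 VA=0x2C0516F (r,user):
  L0 @0x30[22] → 0x33007  P=1,RW=1,US=1,PS=0
  L1 @0x33[5] → 0x35007  P=1,RW=1,US=1,PS=0
  ⇒ phys 0x3516F  [2 reads]

TLB: [["0x2C05", "0x35"]]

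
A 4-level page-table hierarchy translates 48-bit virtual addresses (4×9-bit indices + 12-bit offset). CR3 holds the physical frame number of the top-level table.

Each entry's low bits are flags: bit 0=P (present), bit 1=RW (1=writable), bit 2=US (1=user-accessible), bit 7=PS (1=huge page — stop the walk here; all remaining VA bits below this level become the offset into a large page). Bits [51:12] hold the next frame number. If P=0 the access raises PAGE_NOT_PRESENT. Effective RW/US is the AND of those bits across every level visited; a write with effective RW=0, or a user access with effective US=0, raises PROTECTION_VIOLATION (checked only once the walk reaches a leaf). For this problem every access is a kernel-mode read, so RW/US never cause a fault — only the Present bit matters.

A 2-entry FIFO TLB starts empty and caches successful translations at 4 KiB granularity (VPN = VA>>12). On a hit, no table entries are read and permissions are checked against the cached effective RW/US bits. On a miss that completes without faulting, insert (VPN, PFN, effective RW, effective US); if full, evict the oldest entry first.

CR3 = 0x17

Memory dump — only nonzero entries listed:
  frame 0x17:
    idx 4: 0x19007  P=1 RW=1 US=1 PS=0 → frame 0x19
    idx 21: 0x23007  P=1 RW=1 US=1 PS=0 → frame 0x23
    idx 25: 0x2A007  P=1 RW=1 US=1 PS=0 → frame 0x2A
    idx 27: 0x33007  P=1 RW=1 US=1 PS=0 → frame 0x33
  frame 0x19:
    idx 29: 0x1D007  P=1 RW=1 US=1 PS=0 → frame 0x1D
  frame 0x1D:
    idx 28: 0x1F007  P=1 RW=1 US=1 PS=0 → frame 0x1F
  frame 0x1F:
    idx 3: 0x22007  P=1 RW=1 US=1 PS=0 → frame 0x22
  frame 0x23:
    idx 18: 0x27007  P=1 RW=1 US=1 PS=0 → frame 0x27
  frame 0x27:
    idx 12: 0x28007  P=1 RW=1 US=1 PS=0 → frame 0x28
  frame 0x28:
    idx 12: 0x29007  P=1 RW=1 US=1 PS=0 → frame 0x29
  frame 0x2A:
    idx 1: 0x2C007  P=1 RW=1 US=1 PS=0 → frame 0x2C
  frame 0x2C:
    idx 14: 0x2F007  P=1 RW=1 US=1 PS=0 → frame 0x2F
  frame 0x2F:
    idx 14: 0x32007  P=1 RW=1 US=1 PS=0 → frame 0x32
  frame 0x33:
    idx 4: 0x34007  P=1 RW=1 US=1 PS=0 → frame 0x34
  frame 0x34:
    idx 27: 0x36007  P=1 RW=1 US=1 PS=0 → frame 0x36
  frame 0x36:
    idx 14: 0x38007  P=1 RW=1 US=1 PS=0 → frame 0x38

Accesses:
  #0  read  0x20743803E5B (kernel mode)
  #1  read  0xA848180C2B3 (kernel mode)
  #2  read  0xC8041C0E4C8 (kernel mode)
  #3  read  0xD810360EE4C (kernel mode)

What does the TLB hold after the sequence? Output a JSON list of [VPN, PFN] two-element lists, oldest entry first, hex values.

Trace:
#0 VA=0x20743803E5B (r,kernel):
  L0: frame=0x17 idx=4 entry=0x19007 [P=1 RW=1 US=1 PS=0]
  L1: frame=0x19 idx=29 entry=0x1D007 [P=1 RW=1 US=1 PS=0]
  L2: frame=0x1D idx=28 entry=0x1F007 [P=1 RW=1 US=1 PS=0]
  L3: frame=0x1F idx=3 entry=0x22007 [P=1 RW=1 US=1 PS=0]
  ✓ 0x22E5B  — 4 lookups
#1 VA=0xA848180C2B3 (r,kernel):
  L0: frame=0x17 idx=21 entry=0x23007 [P=1 RW=1 US=1 PS=0]
  L1: frame=0x23 idx=18 entry=0x27007 [P=1 RW=1 US=1 PS=0]
  L2: frame=0x27 idx=12 entry=0x28007 [P=1 RW=1 US=1 PS=0]
  L3: frame=0x28 idx=12 entry=0x29007 [P=1 RW=1 US=1 PS=0]
  ✓ 0x292B3  — 4 lookups
#2 VA=0xC8041C0E4C8 (r,kernel):
  L0: frame=0x17 idx=25 entry=0x2A007 [P=1 RW=1 US=1 PS=0]
  L1: frame=0x2A idx=1 entry=0x2C007 [P=1 RW=1 US=1 PS=0]
  L2: frame=0x2C idx=14 entry=0x2F007 [P=1 RW=1 US=1 PS=0]
  L3: frame=0x2F idx=14 entry=0x32007 [P=1 RW=1 US=1 PS=0]
  ✓ 0x324C8  — 4 lookups
#3 VA=0xD810360EE4C (r,kernel):
  L0: frame=0x17 idx=27 entry=0x33007 [P=1 RW=1 US=1 PS=0]
  L1: frame=0x33 idx=4 entry=0x34007 [P=1 RW=1 US=1 PS=0]
  L2: frame=0x34 idx=27 entry=0x36007 [P=1 RW=1 US=1 PS=0]
  L3: frame=0x36 idx=14 entry=0x38007 [P=1 RW=1 US=1 PS=0]
  ✓ 0x38E4C  — 4 lookups

TLB: [["0xC8041C0E", "0x32"], ["0xD810360E", "0x38"]]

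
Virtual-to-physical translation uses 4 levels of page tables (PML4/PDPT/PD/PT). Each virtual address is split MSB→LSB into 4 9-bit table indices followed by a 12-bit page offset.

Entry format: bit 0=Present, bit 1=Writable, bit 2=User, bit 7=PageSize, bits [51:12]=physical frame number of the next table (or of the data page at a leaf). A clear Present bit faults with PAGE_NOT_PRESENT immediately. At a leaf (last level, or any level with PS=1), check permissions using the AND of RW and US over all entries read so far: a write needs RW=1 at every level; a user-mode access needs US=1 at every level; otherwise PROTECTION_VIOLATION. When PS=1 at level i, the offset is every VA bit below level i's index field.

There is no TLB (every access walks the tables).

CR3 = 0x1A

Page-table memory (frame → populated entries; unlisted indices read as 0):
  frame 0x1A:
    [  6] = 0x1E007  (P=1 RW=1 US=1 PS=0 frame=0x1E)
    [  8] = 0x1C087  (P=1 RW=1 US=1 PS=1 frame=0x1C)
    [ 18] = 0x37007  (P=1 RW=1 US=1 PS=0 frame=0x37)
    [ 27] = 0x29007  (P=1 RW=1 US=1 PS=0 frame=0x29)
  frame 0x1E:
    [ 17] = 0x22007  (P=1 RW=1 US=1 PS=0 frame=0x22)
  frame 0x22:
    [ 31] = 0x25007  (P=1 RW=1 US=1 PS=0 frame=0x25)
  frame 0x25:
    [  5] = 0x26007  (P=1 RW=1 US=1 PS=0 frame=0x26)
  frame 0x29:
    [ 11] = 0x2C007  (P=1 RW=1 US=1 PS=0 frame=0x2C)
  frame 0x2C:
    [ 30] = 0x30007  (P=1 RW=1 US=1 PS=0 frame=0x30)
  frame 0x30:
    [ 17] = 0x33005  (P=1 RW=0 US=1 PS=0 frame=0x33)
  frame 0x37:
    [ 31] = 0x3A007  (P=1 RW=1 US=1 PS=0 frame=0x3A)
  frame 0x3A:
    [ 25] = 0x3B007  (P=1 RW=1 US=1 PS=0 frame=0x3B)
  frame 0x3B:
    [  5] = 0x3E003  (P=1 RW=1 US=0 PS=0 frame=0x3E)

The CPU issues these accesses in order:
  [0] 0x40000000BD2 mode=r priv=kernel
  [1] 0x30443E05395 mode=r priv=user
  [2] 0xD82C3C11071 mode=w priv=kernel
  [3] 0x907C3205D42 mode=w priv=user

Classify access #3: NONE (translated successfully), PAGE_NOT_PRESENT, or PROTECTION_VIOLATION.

Walk each access:
#0 VA=0x40000000BD2 (r,kernel):
  lvl0: tbl 0x1A, slot 8 ⇒ 0x1C087 (P1/RW1/US1/PS1)
  ⇒ phys 0x1CBD2 (huge @L0)  [1 reads]
#1 VA=0x30443E05395 (r,user):
  lvl0: tbl 0x1A, slot 6 ⇒ 0x1E007 (P1/RW1/US1/PS0)
  lvl1: tbl 0x1E, slot 17 ⇒ 0x22007 (P1/RW1/US1/PS0)
  lvl2: tbl 0x22, slot 31 ⇒ 0x25007 (P1/RW1/US1/PS0)
  lvl3: tbl 0x25, slot 5 ⇒ 0x26007 (P1/RW1/US1/PS0)
  ⇒ phys 0x26395  [4 reads]
#2 VA=0xD82C3C11071 (w,kernel):
  lvl0: tbl 0x1A, slot 27 ⇒ 0x29007 (P1/RW1/US1/PS0)
  lvl1: tbl 0x29, slot 11 ⇒ 0x2C007 (P1/RW1/US1/PS0)
  lvl2: tbl 0x2C, slot 30 ⇒ 0x30007 (P1/RW1/US1/PS0)
  lvl3: tbl 0x30, slot 17 ⇒ 0x33005 (P1/RW0/US1/PS0)
  ⇒ fault: PROTECTION_VIOLATION  — 4 lookups
#3 VA=0x907C3205D42 (w,user):
  lvl0: tbl 0x1A, slot 18 ⇒ 0x37007 (P1/RW1/US1/PS0)
  lvl1: tbl 0x37, slot 31 ⇒ 0x3A007 (P1/RW1/US1/PS0)
  lvl2: tbl 0x3A, slot 25 ⇒ 0x3B007 (P1/RW1/US1/PS0)
  lvl3: tbl 0x3B, slot 5 ⇒ 0x3E003 (P1/RW1/US0/PS0)
  ⇒ fault: PROTECTION_VIOLATION  — 4 lookups

Access #3 fault: PROTECTION_VIOLATION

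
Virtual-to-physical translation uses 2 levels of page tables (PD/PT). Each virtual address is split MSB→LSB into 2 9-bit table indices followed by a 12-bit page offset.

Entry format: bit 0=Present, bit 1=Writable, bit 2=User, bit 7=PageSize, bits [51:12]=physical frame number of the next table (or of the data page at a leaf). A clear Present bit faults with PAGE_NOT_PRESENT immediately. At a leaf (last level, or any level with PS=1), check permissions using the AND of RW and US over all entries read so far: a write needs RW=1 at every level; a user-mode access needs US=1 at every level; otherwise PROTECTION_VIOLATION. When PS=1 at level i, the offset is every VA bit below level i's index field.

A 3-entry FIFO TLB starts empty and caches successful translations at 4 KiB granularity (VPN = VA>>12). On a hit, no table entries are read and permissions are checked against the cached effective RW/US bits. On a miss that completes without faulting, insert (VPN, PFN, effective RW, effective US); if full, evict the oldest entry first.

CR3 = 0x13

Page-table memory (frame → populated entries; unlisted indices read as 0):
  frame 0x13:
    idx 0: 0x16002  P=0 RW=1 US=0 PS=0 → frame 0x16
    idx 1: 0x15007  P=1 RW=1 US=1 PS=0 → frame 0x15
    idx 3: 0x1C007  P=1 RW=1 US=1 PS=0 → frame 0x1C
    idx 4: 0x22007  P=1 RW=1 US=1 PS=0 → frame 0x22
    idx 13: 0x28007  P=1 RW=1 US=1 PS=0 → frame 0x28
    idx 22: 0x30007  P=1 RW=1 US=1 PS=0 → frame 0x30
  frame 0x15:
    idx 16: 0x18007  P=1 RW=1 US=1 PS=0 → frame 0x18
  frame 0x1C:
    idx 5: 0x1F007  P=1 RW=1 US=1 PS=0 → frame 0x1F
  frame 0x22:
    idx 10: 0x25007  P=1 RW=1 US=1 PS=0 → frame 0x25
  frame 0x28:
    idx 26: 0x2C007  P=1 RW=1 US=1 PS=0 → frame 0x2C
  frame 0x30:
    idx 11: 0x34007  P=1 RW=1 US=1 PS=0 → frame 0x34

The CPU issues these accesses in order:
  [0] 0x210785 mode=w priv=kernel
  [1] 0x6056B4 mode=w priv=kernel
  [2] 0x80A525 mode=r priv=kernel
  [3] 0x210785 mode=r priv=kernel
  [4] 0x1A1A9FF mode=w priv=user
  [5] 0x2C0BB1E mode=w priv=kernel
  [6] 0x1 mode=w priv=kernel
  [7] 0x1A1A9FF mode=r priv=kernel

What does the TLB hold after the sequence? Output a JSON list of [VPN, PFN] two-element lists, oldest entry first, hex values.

Trace:
#0 VA=0x210785 (w,kernel):
  [0] read 0x13 idx=1: raw=0x15007 flags P=1 W=1 U=1 S=0
  [1] read 0x15 idx=16: raw=0x18007 flags P=1 W=1 U=1 S=0
  ⇒ phys 0x18785  [2 reads]
#1 VA=0x6056B4 (w,kernel):
  [0] read 0x13 idx=3: raw=0x1C007 flags P=1 W=1 U=1 S=0
  [1] read 0x1C idx=5: raw=0x1F007 flags P=1 W=1 U=1 S=0
  ⇒ phys 0x1F6B4  [2 reads]
#2 VA=0x80A525 (r,kernel):
  [0] read 0x13 idx=4: raw=0x22007 flags P=1 W=1 U=1 S=0
  [1] read 0x22 idx=10: raw=0x25007 flags P=1 W=1 U=1 S=0
  ⇒ phys 0x25525  [2 reads]
#3 VA=0x210785 (r,kernel):
  TLB hit vpn=0x210 → PA=0x18785
#4 VA=0x1A1A9FF (w,user):
  [0] read 0x13 idx=13: raw=0x28007 flags P=1 W=1 U=1 S=0
  [1] read 0x28 idx=26: raw=0x2C007 flags P=1 W=1 U=1 S=0
  ⇒ phys 0x2C9FF  [2 reads]
#5 VA=0x2C0BB1E (w,kernel):
  [0] read 0x13 idx=22: raw=0x30007 flags P=1 W=1 U=1 S=0
  [1] read 0x30 idx=11: raw=0x34007 flags P=1 W=1 U=1 S=0
  ⇒ phys 0x34B1E  [2 reads]
#6 VA=0x1 (w,kernel):
  [0] read 0x13 idx=0: raw=0x16002 flags P=0 W=1 U=0 S=0
  → PAGE_NOT_PRESENT  (1 entries read)
#7 VA=0x1A1A9FF (r,kernel):
  TLB hit vpn=0x1A1A → PA=0x2C9FF

TLB: [["0x80A", "0x25"], ["0x1A1A", "0x2C"], ["0x2C0B", "0x34"]]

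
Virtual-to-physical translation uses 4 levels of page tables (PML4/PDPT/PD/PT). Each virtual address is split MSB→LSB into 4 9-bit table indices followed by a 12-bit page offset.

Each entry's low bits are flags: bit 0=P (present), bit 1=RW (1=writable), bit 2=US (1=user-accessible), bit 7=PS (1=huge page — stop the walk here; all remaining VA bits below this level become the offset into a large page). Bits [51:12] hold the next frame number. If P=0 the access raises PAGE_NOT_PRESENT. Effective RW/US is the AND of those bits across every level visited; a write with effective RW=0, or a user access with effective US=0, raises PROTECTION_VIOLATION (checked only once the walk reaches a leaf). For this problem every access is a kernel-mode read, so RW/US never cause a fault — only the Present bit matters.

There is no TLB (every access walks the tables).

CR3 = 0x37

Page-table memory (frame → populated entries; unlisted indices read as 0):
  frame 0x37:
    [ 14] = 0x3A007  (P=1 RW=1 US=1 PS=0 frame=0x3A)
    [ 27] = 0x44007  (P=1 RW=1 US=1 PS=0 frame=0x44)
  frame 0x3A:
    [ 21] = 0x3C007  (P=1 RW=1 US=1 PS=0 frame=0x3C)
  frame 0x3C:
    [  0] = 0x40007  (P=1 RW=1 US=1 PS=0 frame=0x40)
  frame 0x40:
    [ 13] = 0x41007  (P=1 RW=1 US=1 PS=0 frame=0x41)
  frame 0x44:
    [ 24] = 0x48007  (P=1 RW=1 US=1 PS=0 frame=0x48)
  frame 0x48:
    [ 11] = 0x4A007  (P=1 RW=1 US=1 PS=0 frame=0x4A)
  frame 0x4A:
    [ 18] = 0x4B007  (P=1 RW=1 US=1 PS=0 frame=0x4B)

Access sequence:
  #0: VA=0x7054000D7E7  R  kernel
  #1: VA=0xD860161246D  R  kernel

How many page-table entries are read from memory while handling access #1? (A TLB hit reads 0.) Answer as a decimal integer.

Per-access translation:
#0 VA=0x7054000D7E7 (r,kernel):
  L0 @0x37[14] → 0x3A007  P=1,RW=1,US=1,PS=0
  L1 @0x3A[21] → 0x3C007  P=1,RW=1,US=1,PS=0
  L2 @0x3C[0] → 0x40007  P=1,RW=1,US=1,PS=0
  L3 @0x40[13] → 0x41007  P=1,RW=1,US=1,PS=0
  ✓ 0x417E7  — 4 lookups
#1 VA=0xD860161246D (r,kernel):
  L0 @0x37[27] → 0x44007  P=1,RW=1,US=1,PS=0
  L1 @0x44[24] → 0x48007  P=1,RW=1,US=1,PS=0
  L2 @0x48[11] → 0x4A007  P=1,RW=1,US=1,PS=0
  L3 @0x4A[18] → 0x4B007  P=1,RW=1,US=1,PS=0
  ✓ 0x4B46D  — 4 lookups

Entries read for #1: 4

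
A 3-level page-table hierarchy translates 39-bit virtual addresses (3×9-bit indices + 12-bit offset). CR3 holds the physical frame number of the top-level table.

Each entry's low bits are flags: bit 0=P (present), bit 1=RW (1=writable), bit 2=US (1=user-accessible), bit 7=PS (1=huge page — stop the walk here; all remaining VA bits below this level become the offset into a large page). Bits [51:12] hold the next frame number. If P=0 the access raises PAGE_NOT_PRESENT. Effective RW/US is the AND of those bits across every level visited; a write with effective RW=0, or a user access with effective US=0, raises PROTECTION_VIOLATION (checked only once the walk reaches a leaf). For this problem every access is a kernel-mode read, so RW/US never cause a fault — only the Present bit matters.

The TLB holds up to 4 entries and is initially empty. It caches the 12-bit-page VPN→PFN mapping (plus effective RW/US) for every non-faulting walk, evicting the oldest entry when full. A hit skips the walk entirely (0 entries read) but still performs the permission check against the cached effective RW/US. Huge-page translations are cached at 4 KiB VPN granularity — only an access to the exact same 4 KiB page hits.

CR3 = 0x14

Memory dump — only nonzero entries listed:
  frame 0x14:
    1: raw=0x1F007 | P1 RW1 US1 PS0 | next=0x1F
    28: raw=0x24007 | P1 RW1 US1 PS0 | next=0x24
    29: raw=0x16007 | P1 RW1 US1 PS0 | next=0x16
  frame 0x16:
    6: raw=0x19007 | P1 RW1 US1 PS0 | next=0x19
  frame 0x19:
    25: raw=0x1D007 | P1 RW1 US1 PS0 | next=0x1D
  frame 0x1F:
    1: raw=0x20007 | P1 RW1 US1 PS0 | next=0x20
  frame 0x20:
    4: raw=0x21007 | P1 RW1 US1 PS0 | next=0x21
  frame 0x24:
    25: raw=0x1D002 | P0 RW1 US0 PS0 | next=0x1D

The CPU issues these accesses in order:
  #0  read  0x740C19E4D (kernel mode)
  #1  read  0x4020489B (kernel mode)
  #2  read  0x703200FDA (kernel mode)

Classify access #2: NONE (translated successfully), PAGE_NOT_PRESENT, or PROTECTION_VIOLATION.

Walk each access:
#0 VA=0x740C19E4D (r,kernel):
  [0] read 0x14 idx=29: raw=0x16007 flags P=1 W=1 U=1 S=0
  [1] read 0x16 idx=6: raw=0x19007 flags P=1 W=1 U=1 S=0
  [2] read 0x19 idx=25: raw=0x1D007 flags P=1 W=1 U=1 S=0
  → PA=0x1DE4D  (3 entries read)
#1 VA=0x4020489B (r,kernel):
  [0] read 0x14 idx=1: raw=0x1F007 flags P=1 W=1 U=1 S=0
  [1] read 0x1F idx=1: raw=0x20007 flags P=1 W=1 U=1 S=0
  [2] read 0x20 idx=4: raw=0x21007 flags P=1 W=1 U=1 S=0
  → PA=0x2189B  (3 entries read)
#2 VA=0x703200FDA (r,kernel):
  [0] read 0x14 idx=28: raw=0x24007 flags P=1 W=1 U=1 S=0
  [1] read 0x24 idx=25: raw=0x1D002 flags P=0 W=1 U=0 S=0
  → PAGE_NOT_PRESENT  (2 entries read)

Access #2 fault: PAGE_NOT_PRESENT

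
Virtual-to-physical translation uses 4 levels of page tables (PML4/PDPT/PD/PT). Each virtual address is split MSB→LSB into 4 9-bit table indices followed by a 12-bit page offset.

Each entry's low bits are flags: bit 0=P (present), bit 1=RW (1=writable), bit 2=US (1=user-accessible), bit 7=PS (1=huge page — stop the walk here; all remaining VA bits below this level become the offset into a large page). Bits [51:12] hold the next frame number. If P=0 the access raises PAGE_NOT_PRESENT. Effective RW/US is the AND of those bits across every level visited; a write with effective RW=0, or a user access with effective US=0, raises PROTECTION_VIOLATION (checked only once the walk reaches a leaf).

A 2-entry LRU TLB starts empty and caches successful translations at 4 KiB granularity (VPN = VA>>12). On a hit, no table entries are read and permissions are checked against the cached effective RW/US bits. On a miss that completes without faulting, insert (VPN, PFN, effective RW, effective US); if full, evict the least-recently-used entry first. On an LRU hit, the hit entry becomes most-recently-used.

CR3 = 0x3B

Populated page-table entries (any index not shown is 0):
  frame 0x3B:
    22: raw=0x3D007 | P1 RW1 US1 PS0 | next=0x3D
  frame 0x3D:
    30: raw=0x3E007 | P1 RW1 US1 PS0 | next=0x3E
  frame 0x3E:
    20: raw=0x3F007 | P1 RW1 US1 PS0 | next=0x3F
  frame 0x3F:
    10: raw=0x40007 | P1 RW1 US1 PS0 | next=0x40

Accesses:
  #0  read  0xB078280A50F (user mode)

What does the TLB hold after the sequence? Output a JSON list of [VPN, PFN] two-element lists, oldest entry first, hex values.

Trace:
#0 VA=0xB078280A50F (r,user):
  L0: frame=0x3B idx=22 entry=0x3D007 [P=1 RW=1 US=1 PS=0]
  L1: frame=0x3D idx=30 entry=0x3E007 [P=1 RW=1 US=1 PS=0]
  L2: frame=0x3E idx=20 entry=0x3F007 [P=1 RW=1 US=1 PS=0]
  L3: frame=0x3F idx=10 entry=0x40007 [P=1 RW=1 US=1 PS=0]
  ⇒ phys 0x4050F  [4 reads]

TLB: [["0xB078280A", "0x40"]]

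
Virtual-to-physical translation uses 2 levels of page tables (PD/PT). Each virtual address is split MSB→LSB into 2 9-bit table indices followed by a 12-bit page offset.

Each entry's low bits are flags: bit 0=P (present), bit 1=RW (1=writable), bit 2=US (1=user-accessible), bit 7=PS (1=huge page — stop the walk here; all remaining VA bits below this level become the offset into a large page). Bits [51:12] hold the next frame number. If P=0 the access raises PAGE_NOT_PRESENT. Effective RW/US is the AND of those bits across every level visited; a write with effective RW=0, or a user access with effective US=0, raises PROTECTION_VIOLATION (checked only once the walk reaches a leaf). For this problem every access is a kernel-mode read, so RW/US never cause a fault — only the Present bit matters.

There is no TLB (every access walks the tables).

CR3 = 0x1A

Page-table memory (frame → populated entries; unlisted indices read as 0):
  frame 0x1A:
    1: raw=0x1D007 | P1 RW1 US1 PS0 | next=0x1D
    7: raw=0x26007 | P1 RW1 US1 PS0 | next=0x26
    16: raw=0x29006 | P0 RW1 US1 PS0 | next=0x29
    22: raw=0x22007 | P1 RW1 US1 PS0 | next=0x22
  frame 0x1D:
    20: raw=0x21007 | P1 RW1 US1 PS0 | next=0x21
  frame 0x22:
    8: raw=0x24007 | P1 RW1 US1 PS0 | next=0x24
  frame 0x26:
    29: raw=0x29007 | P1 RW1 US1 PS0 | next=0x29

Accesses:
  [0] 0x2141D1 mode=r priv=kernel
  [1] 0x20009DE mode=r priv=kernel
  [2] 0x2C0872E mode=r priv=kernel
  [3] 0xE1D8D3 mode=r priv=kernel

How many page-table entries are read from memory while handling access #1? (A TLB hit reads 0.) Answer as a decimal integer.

Trace:
#0 VA=0x2141D1 (r,kernel):
  [0] read 0x1A idx=1: raw=0x1D007 flags P=1 W=1 U=1 S=0
  [1] read 0x1D idx=20: raw=0x21007 flags P=1 W=1 U=1 S=0
  ⇒ phys 0x211D1  [2 reads]
#1 VA=0x20009DE (r,kernel):
  [0] read 0x1A idx=16: raw=0x29006 flags P=0 W=1 U=1 S=0
  ⇒ fault: PAGE_NOT_PRESENT  — 1 lookups
#2 VA=0x2C0872E (r,kernel):
  [0] read 0x1A idx=22: raw=0x22007 flags P=1 W=1 U=1 S=0
  [1] read 0x22 idx=8: raw=0x24007 flags P=1 W=1 U=1 S=0
  ⇒ phys 0x2472E  [2 reads]
#3 VA=0xE1D8D3 (r,kernel):
  [0] read 0x1A idx=7: raw=0x26007 flags P=1 W=1 U=1 S=0
  [1] read 0x26 idx=29: raw=0x29007 flags P=1 W=1 U=1 S=0
  ⇒ phys 0x298D3  [2 reads]

Entries read for #1: 1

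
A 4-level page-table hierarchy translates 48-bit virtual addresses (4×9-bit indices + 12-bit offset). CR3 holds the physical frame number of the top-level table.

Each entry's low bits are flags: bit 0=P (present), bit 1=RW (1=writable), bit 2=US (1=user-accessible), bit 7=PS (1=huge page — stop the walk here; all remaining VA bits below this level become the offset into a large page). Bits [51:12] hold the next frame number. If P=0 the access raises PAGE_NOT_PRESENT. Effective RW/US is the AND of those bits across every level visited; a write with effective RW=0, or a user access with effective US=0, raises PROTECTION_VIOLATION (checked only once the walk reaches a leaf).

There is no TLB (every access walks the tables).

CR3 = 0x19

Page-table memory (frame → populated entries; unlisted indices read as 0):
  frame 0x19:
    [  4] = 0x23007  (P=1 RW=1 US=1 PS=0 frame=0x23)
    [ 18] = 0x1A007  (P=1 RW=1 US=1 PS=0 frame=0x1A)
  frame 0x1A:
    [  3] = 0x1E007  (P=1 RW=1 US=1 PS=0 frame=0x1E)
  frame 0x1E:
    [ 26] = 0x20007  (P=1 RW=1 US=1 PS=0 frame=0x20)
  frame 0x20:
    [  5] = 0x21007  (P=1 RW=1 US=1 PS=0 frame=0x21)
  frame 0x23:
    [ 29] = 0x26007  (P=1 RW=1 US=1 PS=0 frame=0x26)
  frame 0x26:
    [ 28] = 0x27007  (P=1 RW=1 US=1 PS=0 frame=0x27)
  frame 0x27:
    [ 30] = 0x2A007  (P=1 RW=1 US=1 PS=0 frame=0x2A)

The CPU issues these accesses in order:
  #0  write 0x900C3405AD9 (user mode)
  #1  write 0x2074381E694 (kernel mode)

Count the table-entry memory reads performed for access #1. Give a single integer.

Walk each access:
#0 VA=0x900C3405AD9 (w,user):
  L0: frame=0x19 idx=18 entry=0x1A007 [P=1 RW=1 US=1 PS=0]
  L1: frame=0x1A idx=3 entry=0x1E007 [P=1 RW=1 US=1 PS=0]
  L2: frame=0x1E idx=26 entry=0x20007 [P=1 RW=1 US=1 PS=0]
  L3: frame=0x20 idx=5 entry=0x21007 [P=1 RW=1 US=1 PS=0]
  → PA=0x21AD9  (4 entries read)
#1 VA=0x2074381E694 (w,kernel):
  L0: frame=0x19 idx=4 entry=0x23007 [P=1 RW=1 US=1 PS=0]
  L1: frame=0x23 idx=29 entry=0x26007 [P=1 RW=1 US=1 PS=0]
  L2: frame=0x26 idx=28 entry=0x27007 [P=1 RW=1 US=1 PS=0]
  L3: frame=0x27 idx=30 entry=0x2A007 [P=1 RW=1 US=1 PS=0]
  → PA=0x2A694  (4 entries read)

Entries read for #1: 4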